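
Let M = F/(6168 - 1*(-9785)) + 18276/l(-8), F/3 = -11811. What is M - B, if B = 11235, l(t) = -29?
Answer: -5490311280/462637 ≈ -11867.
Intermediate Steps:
F = -35433 (F = 3*(-11811) = -35433)
M = -292584585/462637 (M = -35433/(6168 - 1*(-9785)) + 18276/(-29) = -35433/(6168 + 9785) + 18276*(-1/29) = -35433/15953 - 18276/29 = -292584585/462637 ≈ -632.43)
M - B = -292584585/462637 - 1*11235 = -292584585/462637 - 11235 = -5490311280/462637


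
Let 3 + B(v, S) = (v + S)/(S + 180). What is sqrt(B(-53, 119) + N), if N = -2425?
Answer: I*sqrt(217045894)/299 ≈ 49.273*I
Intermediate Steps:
B(v, S) = -3 + (S + v)/(180 + S) (B(v, S) = -3 + (v + S)/(S + 180) = -3 + (S + v)/(180 + S))
sqrt(B(-53, 119) + N) = sqrt((-540 - 53 - 2*119)/(180 + 119) - 2425) = sqrt((-540 - 53 - 238)/299 - 2425) = sqrt((1/299)*(-831) - 2425) = sqrt(-831/299 - 2425) = sqrt(-725906/299) = I*sqrt(217045894)/299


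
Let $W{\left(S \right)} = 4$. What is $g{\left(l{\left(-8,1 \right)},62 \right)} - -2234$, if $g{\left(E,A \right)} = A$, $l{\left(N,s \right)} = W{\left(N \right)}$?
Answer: $2296$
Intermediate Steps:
$l{\left(N,s \right)} = 4$
$g{\left(l{\left(-8,1 \right)},62 \right)} - -2234 = 62 - -2234 = 62 + 2234 = 2296$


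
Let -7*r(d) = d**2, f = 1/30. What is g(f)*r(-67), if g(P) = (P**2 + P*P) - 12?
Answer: 24236111/3150 ≈ 7694.0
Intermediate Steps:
f = 1/30 ≈ 0.033333
r(d) = -d**2/7
g(P) = -12 + 2*P**2 (g(P) = (P**2 + P**2) - 12 = 2*P**2 - 12 = -12 + 2*P**2)
g(f)*r(-67) = (-12 + 2*(1/30)**2)*(-1/7*(-67)**2) = (-12 + 2*(1/900))*(-1/7*4489) = (-12 + 1/450)*(-4489/7) = -5399/450*(-4489/7) = 24236111/3150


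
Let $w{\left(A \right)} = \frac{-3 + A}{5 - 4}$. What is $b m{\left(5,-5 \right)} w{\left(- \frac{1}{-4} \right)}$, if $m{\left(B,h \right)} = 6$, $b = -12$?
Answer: $198$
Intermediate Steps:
$w{\left(A \right)} = -3 + A$ ($w{\left(A \right)} = \frac{-3 + A}{1} = \left(-3 + A\right) 1 = -3 + A$)
$b m{\left(5,-5 \right)} w{\left(- \frac{1}{-4} \right)} = \left(-12\right) 6 \left(-3 - \frac{1}{-4}\right) = - 72 \left(-3 - - \frac{1}{4}\right) = - 72 \left(-3 + \frac{1}{4}\right) = \left(-72\right) \left(- \frac{11}{4}\right) = 198$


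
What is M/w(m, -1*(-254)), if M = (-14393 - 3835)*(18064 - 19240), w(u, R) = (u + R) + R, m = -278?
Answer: 10718064/115 ≈ 93201.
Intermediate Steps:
w(u, R) = u + 2*R (w(u, R) = (R + u) + R = u + 2*R)
M = 21436128 (M = -18228*(-1176) = 21436128)
M/w(m, -1*(-254)) = 21436128/(-278 + 2*(-1*(-254))) = 21436128/(-278 + 2*254) = 21436128/(-278 + 508) = 21436128/230 = 21436128*(1/230) = 10718064/115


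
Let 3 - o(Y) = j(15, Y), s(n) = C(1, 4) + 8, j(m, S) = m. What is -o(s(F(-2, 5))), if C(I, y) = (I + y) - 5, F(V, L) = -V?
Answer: 12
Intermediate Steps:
C(I, y) = -5 + I + y
s(n) = 8 (s(n) = (-5 + 1 + 4) + 8 = 0 + 8 = 8)
o(Y) = -12 (o(Y) = 3 - 1*15 = 3 - 15 = -12)
-o(s(F(-2, 5))) = -1*(-12) = 12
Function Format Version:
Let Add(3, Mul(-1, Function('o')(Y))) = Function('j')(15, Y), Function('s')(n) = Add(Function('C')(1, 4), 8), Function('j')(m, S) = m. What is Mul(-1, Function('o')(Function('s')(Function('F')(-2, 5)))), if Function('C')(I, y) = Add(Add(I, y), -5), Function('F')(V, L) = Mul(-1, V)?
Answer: 12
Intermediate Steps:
Function('C')(I, y) = Add(-5, I, y)
Function('s')(n) = 8 (Function('s')(n) = Add(Add(-5, 1, 4), 8) = Add(0, 8) = 8)
Function('o')(Y) = -12 (Function('o')(Y) = Add(3, Mul(-1, 15)) = Add(3, -15) = -12)
Mul(-1, Function('o')(Function('s')(Function('F')(-2, 5)))) = Mul(-1, -12) = 12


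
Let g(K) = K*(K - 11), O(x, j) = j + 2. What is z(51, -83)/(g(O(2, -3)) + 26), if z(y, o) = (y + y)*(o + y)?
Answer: -1632/19 ≈ -85.895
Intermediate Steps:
O(x, j) = 2 + j
g(K) = K*(-11 + K)
z(y, o) = 2*y*(o + y) (z(y, o) = (2*y)*(o + y) = 2*y*(o + y))
z(51, -83)/(g(O(2, -3)) + 26) = (2*51*(-83 + 51))/((2 - 3)*(-11 + (2 - 3)) + 26) = (2*51*(-32))/(-(-11 - 1) + 26) = -3264/(-1*(-12) + 26) = -3264/(12 + 26) = -3264/38 = -3264*1/38 = -1632/19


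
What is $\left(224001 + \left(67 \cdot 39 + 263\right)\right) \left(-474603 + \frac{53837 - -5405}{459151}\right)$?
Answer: $- \frac{7062823061287321}{65593} \approx -1.0768 \cdot 10^{11}$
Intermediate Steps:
$\left(224001 + \left(67 \cdot 39 + 263\right)\right) \left(-474603 + \frac{53837 - -5405}{459151}\right) = \left(224001 + \left(2613 + 263\right)\right) \left(-474603 + \left(53837 + 5405\right) \frac{1}{459151}\right) = \left(224001 + 2876\right) \left(-474603 + 59242 \cdot \frac{1}{459151}\right) = 226877 \left(-474603 + \frac{59242}{459151}\right) = 226877 \left(- \frac{217914382811}{459151}\right) = - \frac{7062823061287321}{65593}$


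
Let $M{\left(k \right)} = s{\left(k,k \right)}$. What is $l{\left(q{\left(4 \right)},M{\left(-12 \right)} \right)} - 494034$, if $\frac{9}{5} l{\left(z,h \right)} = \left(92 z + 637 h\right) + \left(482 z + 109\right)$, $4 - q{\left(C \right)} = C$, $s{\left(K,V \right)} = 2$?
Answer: $- \frac{1479797}{3} \approx -4.9327 \cdot 10^{5}$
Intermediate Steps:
$M{\left(k \right)} = 2$
$q{\left(C \right)} = 4 - C$
$l{\left(z,h \right)} = \frac{545}{9} + \frac{2870 z}{9} + \frac{3185 h}{9}$ ($l{\left(z,h \right)} = \frac{5 \left(\left(92 z + 637 h\right) + \left(482 z + 109\right)\right)}{9} = \frac{5 \left(\left(92 z + 637 h\right) + \left(109 + 482 z\right)\right)}{9} = \frac{5 \left(109 + 574 z + 637 h\right)}{9} = \frac{545}{9} + \frac{2870 z}{9} + \frac{3185 h}{9}$)
$l{\left(q{\left(4 \right)},M{\left(-12 \right)} \right)} - 494034 = \left(\frac{545}{9} + \frac{2870 \left(4 - 4\right)}{9} + \frac{3185}{9} \cdot 2\right) - 494034 = \left(\frac{545}{9} + \frac{2870 \left(4 - 4\right)}{9} + \frac{6370}{9}\right) - 494034 = \left(\frac{545}{9} + \frac{2870}{9} \cdot 0 + \frac{6370}{9}\right) - 494034 = \left(\frac{545}{9} + 0 + \frac{6370}{9}\right) - 494034 = \frac{2305}{3} - 494034 = - \frac{1479797}{3}$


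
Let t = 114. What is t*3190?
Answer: 363660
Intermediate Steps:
t*3190 = 114*3190 = 363660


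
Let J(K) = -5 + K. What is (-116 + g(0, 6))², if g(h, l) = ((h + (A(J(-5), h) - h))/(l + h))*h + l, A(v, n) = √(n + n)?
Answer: 12100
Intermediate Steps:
A(v, n) = √2*√n (A(v, n) = √(2*n) = √2*√n)
g(h, l) = l + √2*h^(3/2)/(h + l) (g(h, l) = ((h + (√2*√h - h))/(l + h))*h + l = ((h + (-h + √2*√h))/(h + l))*h + l = ((√2*√h)/(h + l))*h + l = (√2*√h/(h + l))*h + l = √2*h^(3/2)/(h + l) + l = l + √2*h^(3/2)/(h + l))
(-116 + g(0, 6))² = (-116 + (6² + 0*6 + √2*0^(3/2))/(0 + 6))² = (-116 + (36 + 0 + √2*0)/6)² = (-116 + (36 + 0 + 0)/6)² = (-116 + (⅙)*36)² = (-116 + 6)² = (-110)² = 12100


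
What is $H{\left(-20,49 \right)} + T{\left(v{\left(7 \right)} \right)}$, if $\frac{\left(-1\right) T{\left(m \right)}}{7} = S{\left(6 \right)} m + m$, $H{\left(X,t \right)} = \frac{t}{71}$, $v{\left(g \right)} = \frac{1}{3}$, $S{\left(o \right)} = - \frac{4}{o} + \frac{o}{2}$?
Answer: $- \frac{4529}{639} \approx -7.0876$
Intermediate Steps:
$S{\left(o \right)} = \frac{o}{2} - \frac{4}{o}$ ($S{\left(o \right)} = - \frac{4}{o} + o \frac{1}{2} = - \frac{4}{o} + \frac{o}{2} = \frac{o}{2} - \frac{4}{o}$)
$v{\left(g \right)} = \frac{1}{3}$
$H{\left(X,t \right)} = \frac{t}{71}$ ($H{\left(X,t \right)} = t \frac{1}{71} = \frac{t}{71}$)
$T{\left(m \right)} = - \frac{70 m}{3}$ ($T{\left(m \right)} = - 7 \left(\left(\frac{1}{2} \cdot 6 - \frac{4}{6}\right) m + m\right) = - 7 \left(\left(3 - \frac{2}{3}\right) m + m\right) = - 7 \left(\frac{7 m}{3} + m\right) = - 7 \frac{10 m}{3} = - \frac{70 m}{3}$)
$H{\left(-20,49 \right)} + T{\left(v{\left(7 \right)} \right)} = \frac{1}{71} \cdot 49 - \frac{70}{9} = \frac{49}{71} - \frac{70}{9} = - \frac{4529}{639}$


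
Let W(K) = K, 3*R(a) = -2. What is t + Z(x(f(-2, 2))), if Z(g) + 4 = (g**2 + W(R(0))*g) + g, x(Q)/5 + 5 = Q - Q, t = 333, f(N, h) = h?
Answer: 2837/3 ≈ 945.67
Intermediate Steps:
R(a) = -2/3 (R(a) = (1/3)*(-2) = -2/3)
x(Q) = -25 (x(Q) = -25 + 5*(Q - Q) = -25 + 5*0 = -25 + 0 = -25)
Z(g) = -4 + g**2 + g/3 (Z(g) = -4 + ((g**2 - 2*g/3) + g) = -4 + (g**2 + g/3) = -4 + g**2 + g/3)
t + Z(x(f(-2, 2))) = 333 + (-4 + (-25)**2 + (1/3)*(-25)) = 333 + (-4 + 625 - 25/3) = 333 + 1838/3 = 2837/3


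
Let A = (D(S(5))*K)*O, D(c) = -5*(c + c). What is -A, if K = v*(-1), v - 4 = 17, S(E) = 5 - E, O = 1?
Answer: 0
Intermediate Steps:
D(c) = -10*c
v = 21 (v = 4 + 17 = 21)
K = -21 (K = 21*(-1) = -21)
A = 0 (A = (-10*(5 - 1*5)*(-21))*1 = (-10*(5 - 5)*(-21))*1 = (-10*0*(-21))*1 = (0*(-21))*1 = 0*1 = 0)
-A = -1*0 = 0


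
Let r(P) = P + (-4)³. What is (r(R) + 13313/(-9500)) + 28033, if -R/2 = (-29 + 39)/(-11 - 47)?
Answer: 7705168423/275500 ≈ 27968.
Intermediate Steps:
R = 10/29 (R = -2*(-29 + 39)/(-11 - 47) = -20/(-58) = -20*(-1)/58 = -2*(-5/29) = 10/29 ≈ 0.34483)
r(P) = -64 + P (r(P) = P - 64 = -64 + P)
(r(R) + 13313/(-9500)) + 28033 = ((-64 + 10/29) + 13313/(-9500)) + 28033 = (-1846/29 + 13313*(-1/9500)) + 28033 = (-1846/29 - 13313/9500) + 28033 = -17923077/275500 + 28033 = 7705168423/275500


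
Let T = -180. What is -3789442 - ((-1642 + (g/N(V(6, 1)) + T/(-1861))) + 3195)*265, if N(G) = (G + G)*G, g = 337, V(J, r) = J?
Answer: -563068281109/133992 ≈ -4.2023e+6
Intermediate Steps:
N(G) = 2*G² (N(G) = (2*G)*G = 2*G²)
-3789442 - ((-1642 + (g/N(V(6, 1)) + T/(-1861))) + 3195)*265 = -3789442 - ((-1642 + (337/((2*6²)) - 180/(-1861))) + 3195)*265 = -3789442 - ((-1642 + (337/((2*36)) - 180*(-1/1861))) + 3195)*265 = -3789442 - ((-1642 + (337/72 + 180/1861)) + 3195)*265 = -3789442 - ((-1642 + 640117/133992) + 3195)*265 = -3789442 - (-219374747/133992 + 3195)*265 = -3789442 - 208729693*265/133992 = -3789442 - 1*55313368645/133992 = -3789442 - 55313368645/133992 = -563068281109/133992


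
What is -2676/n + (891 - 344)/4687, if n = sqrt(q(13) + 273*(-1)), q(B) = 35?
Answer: 547/4687 + 1338*I*sqrt(238)/119 ≈ 0.11671 + 173.46*I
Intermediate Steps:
n = I*sqrt(238) (n = sqrt(35 + 273*(-1)) = sqrt(35 - 273) = sqrt(-238) = I*sqrt(238) ≈ 15.427*I)
-2676/n + (891 - 344)/4687 = -2676*(-I*sqrt(238)/238) + (891 - 344)/4687 = -(-1338)*I*sqrt(238)/119 + 547*(1/4687) = 1338*I*sqrt(238)/119 + 547/4687 = 547/4687 + 1338*I*sqrt(238)/119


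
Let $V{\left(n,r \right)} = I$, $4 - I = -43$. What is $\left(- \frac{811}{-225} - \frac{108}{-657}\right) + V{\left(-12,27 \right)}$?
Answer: $\frac{833878}{16425} \approx 50.769$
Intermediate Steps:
$I = 47$ ($I = 4 - -43 = 4 + 43 = 47$)
$V{\left(n,r \right)} = 47$
$\left(- \frac{811}{-225} - \frac{108}{-657}\right) + V{\left(-12,27 \right)} = \left(- \frac{811}{-225} - \frac{108}{-657}\right) + 47 = \left(\left(-811\right) \left(- \frac{1}{225}\right) - - \frac{12}{73}\right) + 47 = \left(\frac{811}{225} + \frac{12}{73}\right) + 47 = \frac{61903}{16425} + 47 = \frac{833878}{16425}$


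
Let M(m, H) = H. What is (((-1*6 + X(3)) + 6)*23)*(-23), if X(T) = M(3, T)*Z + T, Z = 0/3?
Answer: -1587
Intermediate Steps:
Z = 0 (Z = 0*(1/3) = 0)
X(T) = T (X(T) = T*0 + T = 0 + T = T)
(((-1*6 + X(3)) + 6)*23)*(-23) = (((-1*6 + 3) + 6)*23)*(-23) = (((-6 + 3) + 6)*23)*(-23) = ((-3 + 6)*23)*(-23) = (3*23)*(-23) = 69*(-23) = -1587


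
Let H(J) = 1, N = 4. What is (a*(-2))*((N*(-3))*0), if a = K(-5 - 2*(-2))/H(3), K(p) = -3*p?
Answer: 0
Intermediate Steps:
a = 3 (a = -3*(-5 - 2*(-2))/1 = -3*(-5 + 4)*1 = -3*(-1)*1 = 3*1 = 3)
(a*(-2))*((N*(-3))*0) = (3*(-2))*((4*(-3))*0) = -(-72)*0 = -6*0 = 0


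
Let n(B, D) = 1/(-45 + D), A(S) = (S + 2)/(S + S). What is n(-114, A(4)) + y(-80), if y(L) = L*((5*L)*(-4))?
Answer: -22656004/177 ≈ -1.2800e+5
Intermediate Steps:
A(S) = (2 + S)/(2*S) (A(S) = (2 + S)/((2*S)) = (2 + S)*(1/(2*S)) = (2 + S)/(2*S))
y(L) = -20*L² (y(L) = L*(-20*L) = -20*L²)
n(-114, A(4)) + y(-80) = 1/(-45 + (½)*(2 + 4)/4) - 20*(-80)² = 1/(-45 + (½)*(¼)*6) - 20*6400 = 1/(-45 + ¾) - 128000 = 1/(-177/4) - 128000 = -4/177 - 128000 = -22656004/177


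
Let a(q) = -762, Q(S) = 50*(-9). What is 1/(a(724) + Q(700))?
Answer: -1/1212 ≈ -0.00082508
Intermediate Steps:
Q(S) = -450
1/(a(724) + Q(700)) = 1/(-762 - 450) = 1/(-1212) = -1/1212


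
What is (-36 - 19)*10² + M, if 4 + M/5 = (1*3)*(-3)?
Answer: -5565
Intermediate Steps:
M = -65 (M = -20 + 5*((1*3)*(-3)) = -20 + 5*(3*(-3)) = -20 + 5*(-9) = -20 - 45 = -65)
(-36 - 19)*10² + M = (-36 - 19)*10² - 65 = -55*100 - 65 = -5500 - 65 = -5565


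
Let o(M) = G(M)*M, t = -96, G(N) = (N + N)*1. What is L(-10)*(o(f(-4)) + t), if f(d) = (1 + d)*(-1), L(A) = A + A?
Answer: 1560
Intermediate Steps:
G(N) = 2*N (G(N) = (2*N)*1 = 2*N)
L(A) = 2*A
f(d) = -1 - d
o(M) = 2*M² (o(M) = (2*M)*M = 2*M²)
L(-10)*(o(f(-4)) + t) = (2*(-10))*(2*(-1 - 1*(-4))² - 96) = -20*(2*(-1 + 4)² - 96) = -20*(2*3² - 96) = -20*(2*9 - 96) = -20*(18 - 96) = -20*(-78) = 1560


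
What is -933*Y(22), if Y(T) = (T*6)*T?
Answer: -2709432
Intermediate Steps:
Y(T) = 6*T**2 (Y(T) = (6*T)*T = 6*T**2)
-933*Y(22) = -5598*22**2 = -5598*484 = -933*2904 = -2709432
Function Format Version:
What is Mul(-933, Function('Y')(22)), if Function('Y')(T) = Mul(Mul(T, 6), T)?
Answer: -2709432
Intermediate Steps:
Function('Y')(T) = Mul(6, Pow(T, 2)) (Function('Y')(T) = Mul(Mul(6, T), T) = Mul(6, Pow(T, 2)))
Mul(-933, Function('Y')(22)) = Mul(-933, Mul(6, Pow(22, 2))) = Mul(-933, Mul(6, 484)) = Mul(-933, 2904) = -2709432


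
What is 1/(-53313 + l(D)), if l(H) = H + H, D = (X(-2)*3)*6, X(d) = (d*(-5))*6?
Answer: -1/51153 ≈ -1.9549e-5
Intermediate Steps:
X(d) = -30*d (X(d) = -5*d*6 = -30*d)
D = 1080 (D = (-30*(-2)*3)*6 = (60*3)*6 = 180*6 = 1080)
l(H) = 2*H
1/(-53313 + l(D)) = 1/(-53313 + 2*1080) = 1/(-53313 + 2160) = 1/(-51153) = -1/51153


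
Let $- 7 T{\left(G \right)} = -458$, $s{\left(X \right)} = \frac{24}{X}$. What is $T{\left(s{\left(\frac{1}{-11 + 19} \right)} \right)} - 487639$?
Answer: $- \frac{3413015}{7} \approx -4.8757 \cdot 10^{5}$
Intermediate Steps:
$T{\left(G \right)} = \frac{458}{7}$ ($T{\left(G \right)} = \left(- \frac{1}{7}\right) \left(-458\right) = \frac{458}{7}$)
$T{\left(s{\left(\frac{1}{-11 + 19} \right)} \right)} - 487639 = \frac{458}{7} - 487639 = - \frac{3413015}{7}$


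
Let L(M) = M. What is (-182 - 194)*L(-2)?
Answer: 752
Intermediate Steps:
(-182 - 194)*L(-2) = (-182 - 194)*(-2) = -376*(-2) = 752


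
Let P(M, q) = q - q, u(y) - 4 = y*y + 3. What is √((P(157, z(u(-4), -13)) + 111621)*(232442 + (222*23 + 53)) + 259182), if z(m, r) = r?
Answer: √26521520403 ≈ 1.6285e+5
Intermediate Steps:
u(y) = 7 + y² (u(y) = 4 + (y*y + 3) = 4 + (y² + 3) = 4 + (3 + y²) = 7 + y²)
P(M, q) = 0
√((P(157, z(u(-4), -13)) + 111621)*(232442 + (222*23 + 53)) + 259182) = √((0 + 111621)*(232442 + (222*23 + 53)) + 259182) = √(111621*(232442 + (5106 + 53)) + 259182) = √(111621*(232442 + 5159) + 259182) = √(111621*237601 + 259182) = √(26521261221 + 259182) = √26521520403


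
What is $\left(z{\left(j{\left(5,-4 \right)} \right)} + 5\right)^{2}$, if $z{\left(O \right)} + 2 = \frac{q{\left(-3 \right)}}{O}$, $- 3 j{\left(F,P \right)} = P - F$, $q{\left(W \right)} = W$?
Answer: $4$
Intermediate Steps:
$j{\left(F,P \right)} = - \frac{P}{3} + \frac{F}{3}$ ($j{\left(F,P \right)} = - \frac{P - F}{3} = - \frac{P}{3} + \frac{F}{3}$)
$z{\left(O \right)} = -2 - \frac{3}{O}$
$\left(z{\left(j{\left(5,-4 \right)} \right)} + 5\right)^{2} = \left(\left(-2 - \frac{3}{\left(- \frac{1}{3}\right) \left(-4\right) + \frac{1}{3} \cdot 5}\right) + 5\right)^{2} = \left(\left(-2 - \frac{3}{\frac{4}{3} + \frac{5}{3}}\right) + 5\right)^{2} = \left(\left(-2 - \frac{3}{3}\right) + 5\right)^{2} = \left(\left(-2 - 1\right) + 5\right)^{2} = \left(-3 + 5\right)^{2} = 2^{2} = 4$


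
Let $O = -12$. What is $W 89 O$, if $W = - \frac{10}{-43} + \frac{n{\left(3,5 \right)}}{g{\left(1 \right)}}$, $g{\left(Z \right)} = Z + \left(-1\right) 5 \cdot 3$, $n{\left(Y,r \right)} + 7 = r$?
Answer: $- \frac{120684}{301} \approx -400.94$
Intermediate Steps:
$n{\left(Y,r \right)} = -7 + r$
$g{\left(Z \right)} = -15 + Z$ ($g{\left(Z \right)} = Z - 15 = -15 + Z$)
$W = \frac{113}{301}$ ($W = - \frac{10}{-43} + \frac{-7 + 5}{-15 + 1} = \left(-10\right) \left(- \frac{1}{43}\right) - \frac{2}{-14} = \frac{10}{43} - - \frac{1}{7} = \frac{10}{43} + \frac{1}{7} = \frac{113}{301} \approx 0.37542$)
$W 89 O = \frac{113}{301} \cdot 89 \left(-12\right) = \frac{10057}{301} \left(-12\right) = - \frac{120684}{301}$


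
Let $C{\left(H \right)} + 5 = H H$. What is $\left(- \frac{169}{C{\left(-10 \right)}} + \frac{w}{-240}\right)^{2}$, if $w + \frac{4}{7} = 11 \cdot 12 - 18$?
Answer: $\frac{51652969}{10188864} \approx 5.0695$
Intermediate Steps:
$C{\left(H \right)} = -5 + H^{2}$ ($C{\left(H \right)} = -5 + H H = -5 + H^{2}$)
$w = \frac{794}{7}$ ($w = - \frac{4}{7} + \left(11 \cdot 12 - 18\right) = - \frac{4}{7} + \left(132 - 18\right) = - \frac{4}{7} + 114 = \frac{794}{7} \approx 113.43$)
$\left(- \frac{169}{C{\left(-10 \right)}} + \frac{w}{-240}\right)^{2} = \left(- \frac{169}{-5 + \left(-10\right)^{2}} + \frac{794}{7 \left(-240\right)}\right)^{2} = \left(- \frac{169}{-5 + 100} + \frac{794}{7} \left(- \frac{1}{240}\right)\right)^{2} = \left(- \frac{169}{95} - \frac{397}{840}\right)^{2} = \left(- \frac{7187}{3192}\right)^{2} = \frac{51652969}{10188864}$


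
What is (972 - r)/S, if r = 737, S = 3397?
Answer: 235/3397 ≈ 0.069179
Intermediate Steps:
(972 - r)/S = (972 - 1*737)/3397 = (972 - 737)*(1/3397) = 235*(1/3397) = 235/3397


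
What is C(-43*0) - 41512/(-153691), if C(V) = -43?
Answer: -6567201/153691 ≈ -42.730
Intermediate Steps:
C(-43*0) - 41512/(-153691) = -43 - 41512/(-153691) = -43 - 41512*(-1)/153691 = -43 - 1*(-41512/153691) = -43 + 41512/153691 = -6567201/153691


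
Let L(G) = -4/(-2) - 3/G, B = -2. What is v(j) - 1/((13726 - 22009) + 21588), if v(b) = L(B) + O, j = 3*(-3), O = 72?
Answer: 2009053/26610 ≈ 75.500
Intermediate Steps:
j = -9
L(G) = 2 - 3/G (L(G) = -4*(-½) - 3/G = 2 - 3/G)
v(b) = 151/2 (v(b) = (2 - 3/(-2)) + 72 = (2 - 3*(-½)) + 72 = (2 + 3/2) + 72 = 7/2 + 72 = 151/2)
v(j) - 1/((13726 - 22009) + 21588) = 151/2 - 1/((13726 - 22009) + 21588) = 151/2 - 1/(-8283 + 21588) = 151/2 - 1/13305 = 2009053/26610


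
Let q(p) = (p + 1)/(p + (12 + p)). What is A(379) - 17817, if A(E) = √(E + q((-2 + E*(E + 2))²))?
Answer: -17817 + √6599400014953299512294/4170098723 ≈ -17798.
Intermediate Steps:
q(p) = (1 + p)/(12 + 2*p)
A(E) = √(E + (1 + (-2 + E*(2 + E))²)/(2*(6 + (-2 + E*(2 + E))²))) (A(E) = √(E + (1 + (-2 + E*(E + 2))²)/(2*(6 + (-2 + E*(E + 2))²))) = √(E + (1 + (-2 + E*(2 + E))²)/(2*(6 + (-2 + E*(2 + E))²))))
A(379) - 17817 = √2*√((1 + (-2 + 379² + 2*379)² + 2*379*(6 + (-2 + 379² + 2*379)²))/(6 + (-2 + 379² + 2*379)²))/2 - 17817 = √2*√((1 + (-2 + 143641 + 758)² + 2*379*(6 + (-2 + 143641 + 758)²))/(6 + (-2 + 143641 + 758)²))/2 - 17817 = √2*√((1 + 144397² + 2*379*(6 + 144397²))/(6 + 144397²))/2 - 17817 = √2*√((1 + 20850493609 + 2*379*(6 + 20850493609))/(6 + 20850493609))/2 - 17817 = √2*√((1 + 20850493609 + 2*379*20850493615)/20850493615)/2 - 17817 = √2*√((1 + 20850493609 + 15804674160170)/20850493615)/2 - 17817 = √2*√((1/20850493615)*15825524653780)/2 - 17817 = √2*√(3165104930756/4170098723)/2 - 17817 = √2*(2*√3299700007476649756147/4170098723)/2 - 17817 = √6599400014953299512294/4170098723 - 17817 = -17817 + √6599400014953299512294/4170098723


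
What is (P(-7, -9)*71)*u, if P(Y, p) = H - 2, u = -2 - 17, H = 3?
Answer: -1349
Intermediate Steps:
u = -19
P(Y, p) = 1 (P(Y, p) = 3 - 2 = 1)
(P(-7, -9)*71)*u = (1*71)*(-19) = 71*(-19) = -1349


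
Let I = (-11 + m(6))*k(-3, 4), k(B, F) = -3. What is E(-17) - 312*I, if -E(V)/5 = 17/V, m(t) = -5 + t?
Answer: -9355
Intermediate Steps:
E(V) = -85/V
I = 30 (I = (-11 + (-5 + 6))*(-3) = (-11 + 1)*(-3) = -10*(-3) = 30)
E(-17) - 312*I = -85/(-17) - 312*30 = -85*(-1/17) - 9360 = 5 - 9360 = -9355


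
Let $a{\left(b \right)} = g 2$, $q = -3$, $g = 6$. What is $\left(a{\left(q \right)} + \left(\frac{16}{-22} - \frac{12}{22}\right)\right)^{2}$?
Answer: $\frac{13924}{121} \approx 115.07$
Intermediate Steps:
$a{\left(b \right)} = 12$ ($a{\left(b \right)} = 6 \cdot 2 = 12$)
$\left(a{\left(q \right)} + \left(\frac{16}{-22} - \frac{12}{22}\right)\right)^{2} = \left(12 + \left(\frac{16}{-22} - \frac{12}{22}\right)\right)^{2} = \left(12 + \left(16 \left(- \frac{1}{22}\right) - \frac{6}{11}\right)\right)^{2} = \left(12 - \frac{14}{11}\right)^{2} = \left(\frac{118}{11}\right)^{2} = \frac{13924}{121}$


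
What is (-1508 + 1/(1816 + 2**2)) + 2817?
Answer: 2382381/1820 ≈ 1309.0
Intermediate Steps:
(-1508 + 1/(1816 + 2**2)) + 2817 = (-1508 + 1/(1816 + 4)) + 2817 = (-1508 + 1/1820) + 2817 = -2744559/1820 + 2817 = 2382381/1820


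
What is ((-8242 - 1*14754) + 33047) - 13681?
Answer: -3630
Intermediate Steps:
((-8242 - 1*14754) + 33047) - 13681 = ((-8242 - 14754) + 33047) - 13681 = (-22996 + 33047) - 13681 = 10051 - 13681 = -3630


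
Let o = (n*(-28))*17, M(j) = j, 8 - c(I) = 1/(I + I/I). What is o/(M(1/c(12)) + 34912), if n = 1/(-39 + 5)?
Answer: 206/513707 ≈ 0.00040101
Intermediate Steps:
c(I) = 8 - 1/(1 + I) (c(I) = 8 - 1/(I + I/I) = 8 - 1/(I + 1) = 8 - 1/(1 + I))
n = -1/34 (n = 1/(-34) = -1/34 ≈ -0.029412)
o = 14 (o = -1/34*(-28)*17 = (14/17)*17 = 14)
o/(M(1/c(12)) + 34912) = 14/(1/((7 + 8*12)/(1 + 12)) + 34912) = 14/(1/((7 + 96)/13) + 34912) = 14/(1/((1/13)*103) + 34912) = 14/(1/(103/13) + 34912) = 14/(13/103 + 34912) = 14/(3595949/103) = 14*(103/3595949) = 206/513707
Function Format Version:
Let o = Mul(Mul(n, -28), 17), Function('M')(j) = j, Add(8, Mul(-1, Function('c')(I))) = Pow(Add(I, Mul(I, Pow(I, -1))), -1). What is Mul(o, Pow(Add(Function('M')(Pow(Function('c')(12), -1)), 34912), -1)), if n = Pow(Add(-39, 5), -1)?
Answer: Rational(206, 513707) ≈ 0.00040101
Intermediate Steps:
Function('c')(I) = Add(8, Mul(-1, Pow(Add(1, I), -1))) (Function('c')(I) = Add(8, Mul(-1, Pow(Add(I, Mul(I, Pow(I, -1))), -1))) = Add(8, Mul(-1, Pow(Add(I, 1), -1))) = Add(8, Mul(-1, Pow(Add(1, I), -1))))
n = Rational(-1, 34) (n = Pow(-34, -1) = Rational(-1, 34) ≈ -0.029412)
o = 14 (o = Mul(Mul(Rational(-1, 34), -28), 17) = Mul(Rational(14, 17), 17) = 14)
Mul(o, Pow(Add(Function('M')(Pow(Function('c')(12), -1)), 34912), -1)) = Mul(14, Pow(Add(Pow(Mul(Pow(Add(1, 12), -1), Add(7, Mul(8, 12))), -1), 34912), -1)) = Mul(14, Pow(Add(Pow(Mul(Pow(13, -1), Add(7, 96)), -1), 34912), -1)) = Mul(14, Pow(Add(Pow(Mul(Rational(1, 13), 103), -1), 34912), -1)) = Mul(14, Pow(Add(Pow(Rational(103, 13), -1), 34912), -1)) = Mul(14, Pow(Add(Rational(13, 103), 34912), -1)) = Mul(14, Pow(Rational(3595949, 103), -1)) = Mul(14, Rational(103, 3595949)) = Rational(206, 513707)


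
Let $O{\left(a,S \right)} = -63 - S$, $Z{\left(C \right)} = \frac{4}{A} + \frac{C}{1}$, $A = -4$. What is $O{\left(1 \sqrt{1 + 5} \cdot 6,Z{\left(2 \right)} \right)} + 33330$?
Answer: $33266$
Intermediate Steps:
$Z{\left(C \right)} = -1 + C$ ($Z{\left(C \right)} = \frac{4}{-4} + \frac{C}{1} = 4 \left(- \frac{1}{4}\right) + C 1 = -1 + C$)
$O{\left(1 \sqrt{1 + 5} \cdot 6,Z{\left(2 \right)} \right)} + 33330 = \left(-63 - \left(-1 + 2\right)\right) + 33330 = \left(-63 - 1\right) + 33330 = -64 + 33330 = 33266$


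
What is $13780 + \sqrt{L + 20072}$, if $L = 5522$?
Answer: $13780 + \sqrt{25594} \approx 13940.0$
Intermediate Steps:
$13780 + \sqrt{L + 20072} = 13780 + \sqrt{5522 + 20072} = 13780 + \sqrt{25594}$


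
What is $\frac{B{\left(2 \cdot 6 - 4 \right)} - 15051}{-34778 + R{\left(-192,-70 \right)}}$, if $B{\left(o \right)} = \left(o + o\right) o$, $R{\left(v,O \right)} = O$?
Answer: $\frac{14923}{34848} \approx 0.42823$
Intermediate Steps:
$B{\left(o \right)} = 2 o^{2}$ ($B{\left(o \right)} = 2 o o = 2 o^{2}$)
$\frac{B{\left(2 \cdot 6 - 4 \right)} - 15051}{-34778 + R{\left(-192,-70 \right)}} = \frac{2 \left(2 \cdot 6 - 4\right)^{2} - 15051}{-34778 - 70} = \frac{2 \left(12 - 4\right)^{2} - 15051}{-34848} = \left(2 \cdot 8^{2} - 15051\right) \left(- \frac{1}{34848}\right) = \left(2 \cdot 64 - 15051\right) \left(- \frac{1}{34848}\right) = \left(128 - 15051\right) \left(- \frac{1}{34848}\right) = \left(-14923\right) \left(- \frac{1}{34848}\right) = \frac{14923}{34848}$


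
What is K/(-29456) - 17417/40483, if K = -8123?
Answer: -184191743/1192467248 ≈ -0.15446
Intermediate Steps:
K/(-29456) - 17417/40483 = -8123/(-29456) - 17417/40483 = -8123*(-1/29456) - 17417*1/40483 = 8123/29456 - 17417/40483 = -184191743/1192467248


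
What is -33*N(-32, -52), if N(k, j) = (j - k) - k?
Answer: -396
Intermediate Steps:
N(k, j) = j - 2*k
-33*N(-32, -52) = -33*(-52 - 2*(-32)) = -33*(-52 + 64) = -33*12 = -396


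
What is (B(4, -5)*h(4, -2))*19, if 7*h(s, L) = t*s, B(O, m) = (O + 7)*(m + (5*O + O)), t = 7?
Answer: 15884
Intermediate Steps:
B(O, m) = (7 + O)*(m + 6*O)
h(s, L) = s (h(s, L) = (7*s)/7 = s)
(B(4, -5)*h(4, -2))*19 = ((6*4**2 + 7*(-5) + 42*4 + 4*(-5))*4)*19 = ((6*16 - 35 + 168 - 20)*4)*19 = ((96 - 35 + 168 - 20)*4)*19 = (209*4)*19 = 836*19 = 15884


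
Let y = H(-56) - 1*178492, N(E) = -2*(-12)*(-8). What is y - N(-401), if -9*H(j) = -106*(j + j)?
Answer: -1616572/9 ≈ -1.7962e+5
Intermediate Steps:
H(j) = 212*j/9 (H(j) = -(-106)*(j + j)/9 = -(-106)*2*j/9 = -(-212)*j/9 = 212*j/9)
N(E) = -192 (N(E) = 24*(-8) = -192)
y = -1618300/9 (y = (212/9)*(-56) - 1*178492 = -11872/9 - 178492 = -1618300/9 ≈ -1.7981e+5)
y - N(-401) = -1618300/9 - 1*(-192) = -1618300/9 + 192 = -1616572/9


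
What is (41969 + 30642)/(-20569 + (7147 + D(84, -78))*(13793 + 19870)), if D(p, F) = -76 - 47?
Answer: 72611/236428343 ≈ 0.00030712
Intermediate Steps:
D(p, F) = -123
(41969 + 30642)/(-20569 + (7147 + D(84, -78))*(13793 + 19870)) = (41969 + 30642)/(-20569 + (7147 - 123)*(13793 + 19870)) = 72611/(-20569 + 7024*33663) = 72611/(-20569 + 236448912) = 72611/236428343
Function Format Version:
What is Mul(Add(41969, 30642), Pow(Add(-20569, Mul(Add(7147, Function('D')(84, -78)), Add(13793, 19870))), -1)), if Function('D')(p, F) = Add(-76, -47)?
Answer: Rational(72611, 236428343) ≈ 0.00030712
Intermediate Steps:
Function('D')(p, F) = -123
Mul(Add(41969, 30642), Pow(Add(-20569, Mul(Add(7147, Function('D')(84, -78)), Add(13793, 19870))), -1)) = Mul(Add(41969, 30642), Pow(Add(-20569, Mul(Add(7147, -123), Add(13793, 19870))), -1)) = Mul(72611, Pow(Add(-20569, Mul(7024, 33663)), -1)) = Mul(72611, Pow(Add(-20569, 236448912), -1)) = Mul(72611, Pow(236428343, -1)) = Mul(72611, Rational(1, 236428343)) = Rational(72611, 236428343)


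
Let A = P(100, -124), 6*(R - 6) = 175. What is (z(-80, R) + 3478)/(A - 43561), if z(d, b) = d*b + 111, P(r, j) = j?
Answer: -2327/131055 ≈ -0.017756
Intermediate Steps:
R = 211/6 (R = 6 + (1/6)*175 = 6 + 175/6 = 211/6 ≈ 35.167)
z(d, b) = 111 + b*d (z(d, b) = b*d + 111 = 111 + b*d)
A = -124
(z(-80, R) + 3478)/(A - 43561) = ((111 + (211/6)*(-80)) + 3478)/(-124 - 43561) = ((111 - 8440/3) + 3478)/(-43685) = (-8107/3 + 3478)*(-1/43685) = (2327/3)*(-1/43685) = -2327/131055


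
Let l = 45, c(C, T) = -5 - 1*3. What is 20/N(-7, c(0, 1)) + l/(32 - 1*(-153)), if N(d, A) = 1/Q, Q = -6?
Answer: -4431/37 ≈ -119.76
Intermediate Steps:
c(C, T) = -8 (c(C, T) = -5 - 3 = -8)
N(d, A) = -⅙ (N(d, A) = 1/(-6) = -⅙)
20/N(-7, c(0, 1)) + l/(32 - 1*(-153)) = 20/(-⅙) + 45/(32 - 1*(-153)) = 20*(-6) + 45/(32 + 153) = -120 + 45/185 = -120 + 45*(1/185) = -120 + 9/37 = -4431/37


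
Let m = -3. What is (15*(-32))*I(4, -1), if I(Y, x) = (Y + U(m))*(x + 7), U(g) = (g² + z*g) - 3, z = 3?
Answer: -2880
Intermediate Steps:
U(g) = -3 + g² + 3*g (U(g) = (g² + 3*g) - 3 = -3 + g² + 3*g)
I(Y, x) = (-3 + Y)*(7 + x) (I(Y, x) = (Y + (-3 + (-3)² + 3*(-3)))*(x + 7) = (Y + (-3 + 9 - 9))*(7 + x) = (Y - 3)*(7 + x) = (-3 + Y)*(7 + x))
(15*(-32))*I(4, -1) = (15*(-32))*(-21 - 3*(-1) + 7*4 + 4*(-1)) = -480*(-21 + 3 + 28 - 4) = -480*6 = -2880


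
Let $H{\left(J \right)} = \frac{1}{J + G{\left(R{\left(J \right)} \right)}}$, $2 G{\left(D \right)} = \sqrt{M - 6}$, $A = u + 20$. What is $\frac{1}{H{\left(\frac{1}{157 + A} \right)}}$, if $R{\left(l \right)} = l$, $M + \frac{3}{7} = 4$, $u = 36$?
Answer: $\frac{1}{213} + \frac{i \sqrt{119}}{14} \approx 0.0046948 + 0.77919 i$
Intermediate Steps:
$M = \frac{25}{7}$ ($M = - \frac{3}{7} + 4 = \frac{25}{7} \approx 3.5714$)
$A = 56$ ($A = 36 + 20 = 56$)
$G{\left(D \right)} = \frac{i \sqrt{119}}{14}$ ($G{\left(D \right)} = \frac{\sqrt{\frac{25}{7} - 6}}{2} = \frac{\sqrt{- \frac{17}{7}}}{2} = \frac{\frac{1}{7} i \sqrt{119}}{2} = \frac{i \sqrt{119}}{14}$)
$H{\left(J \right)} = \frac{1}{J + \frac{i \sqrt{119}}{14}}$
$\frac{1}{H{\left(\frac{1}{157 + A} \right)}} = \frac{1}{14 \frac{1}{\frac{14}{157 + 56} + i \sqrt{119}}} = \frac{1}{14 \frac{1}{\frac{14}{213} + i \sqrt{119}}} = \frac{1}{213} + \frac{i \sqrt{119}}{14}$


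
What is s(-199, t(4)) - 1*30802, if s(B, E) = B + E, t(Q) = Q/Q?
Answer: -31000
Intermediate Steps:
t(Q) = 1
s(-199, t(4)) - 1*30802 = (-199 + 1) - 1*30802 = -198 - 30802 = -31000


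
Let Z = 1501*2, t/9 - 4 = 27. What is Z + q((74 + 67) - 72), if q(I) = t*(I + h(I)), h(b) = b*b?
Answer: 1350572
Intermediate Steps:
h(b) = b**2
t = 279 (t = 36 + 9*27 = 36 + 243 = 279)
Z = 3002
q(I) = 279*I + 279*I**2 (q(I) = 279*(I + I**2) = 279*I + 279*I**2)
Z + q((74 + 67) - 72) = 3002 + 279*((74 + 67) - 72)*(1 + ((74 + 67) - 72)) = 3002 + 279*(141 - 72)*(1 + (141 - 72)) = 3002 + 279*69*(1 + 69) = 3002 + 279*69*70 = 3002 + 1347570 = 1350572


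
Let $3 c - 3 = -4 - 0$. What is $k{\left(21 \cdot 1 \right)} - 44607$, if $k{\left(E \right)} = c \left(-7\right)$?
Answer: $- \frac{133814}{3} \approx -44605.0$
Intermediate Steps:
$c = - \frac{1}{3}$ ($c = 1 + \frac{-4 - 0}{3} = 1 + \frac{-4 + 0}{3} = 1 + \frac{1}{3} \left(-4\right) = 1 - \frac{4}{3} = - \frac{1}{3} \approx -0.33333$)
$k{\left(E \right)} = \frac{7}{3}$ ($k{\left(E \right)} = \left(- \frac{1}{3}\right) \left(-7\right) = \frac{7}{3}$)
$k{\left(21 \cdot 1 \right)} - 44607 = \frac{7}{3} - 44607 = - \frac{133814}{3}$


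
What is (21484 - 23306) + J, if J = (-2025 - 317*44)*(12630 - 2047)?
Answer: -169044081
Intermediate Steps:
J = -169042259 (J = (-2025 - 13948)*10583 = -15973*10583 = -169042259)
(21484 - 23306) + J = (21484 - 23306) - 169042259 = -1822 - 169042259 = -169044081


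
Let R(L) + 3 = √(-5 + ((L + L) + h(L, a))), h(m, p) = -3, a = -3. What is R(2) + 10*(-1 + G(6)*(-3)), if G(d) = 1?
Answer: -43 + 2*I ≈ -43.0 + 2.0*I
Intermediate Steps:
R(L) = -3 + √(-8 + 2*L) (R(L) = -3 + √(-5 + ((L + L) - 3)) = -3 + √(-5 + (2*L - 3)) = -3 + √(-5 + (-3 + 2*L)) = -3 + √(-8 + 2*L))
R(2) + 10*(-1 + G(6)*(-3)) = (-3 + √(-8 + 2*2)) + 10*(-1 + 1*(-3)) = (-3 + √(-8 + 4)) + 10*(-1 - 3) = (-3 + √(-4)) + 10*(-4) = (-3 + 2*I) - 40 = -43 + 2*I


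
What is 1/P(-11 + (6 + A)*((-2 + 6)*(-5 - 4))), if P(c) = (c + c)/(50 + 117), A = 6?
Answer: -167/886 ≈ -0.18849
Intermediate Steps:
P(c) = 2*c/167 (P(c) = (2*c)/167 = (2*c)*(1/167) = 2*c/167)
1/P(-11 + (6 + A)*((-2 + 6)*(-5 - 4))) = 1/(2*(-11 + (6 + 6)*((-2 + 6)*(-5 - 4)))/167) = 1/(2*(-11 + 12*(4*(-9)))/167) = 1/(2*(-11 + 12*(-36))/167) = 1/(2*(-11 - 432)/167) = 1/((2/167)*(-443)) = 1/(-886/167) = -167/886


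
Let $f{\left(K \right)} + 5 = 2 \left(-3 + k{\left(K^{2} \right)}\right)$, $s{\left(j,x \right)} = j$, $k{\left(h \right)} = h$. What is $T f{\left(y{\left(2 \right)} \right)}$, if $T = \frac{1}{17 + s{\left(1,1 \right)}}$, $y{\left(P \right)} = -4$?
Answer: $\frac{7}{6} \approx 1.1667$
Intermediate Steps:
$T = \frac{1}{18}$ ($T = \frac{1}{17 + 1} = \frac{1}{18} \approx 0.055556$)
$f{\left(K \right)} = -11 + 2 K^{2}$ ($f{\left(K \right)} = -5 + 2 \left(-3 + K^{2}\right) = -5 + \left(-6 + 2 K^{2}\right) = -11 + 2 K^{2}$)
$T f{\left(y{\left(2 \right)} \right)} = \frac{-11 + 2 \left(-4\right)^{2}}{18} = \frac{-11 + 2 \cdot 16}{18} = \frac{-11 + 32}{18} = \frac{1}{18} \cdot 21 = \frac{7}{6}$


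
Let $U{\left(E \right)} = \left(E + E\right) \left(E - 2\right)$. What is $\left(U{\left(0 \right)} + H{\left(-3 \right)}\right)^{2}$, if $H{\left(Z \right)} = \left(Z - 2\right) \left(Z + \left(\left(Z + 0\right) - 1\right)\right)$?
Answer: $1225$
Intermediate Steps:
$H{\left(Z \right)} = \left(-1 + 2 Z\right) \left(-2 + Z\right)$ ($H{\left(Z \right)} = \left(-2 + Z\right) \left(Z + \left(Z - 1\right)\right) = \left(-2 + Z\right) \left(Z + \left(-1 + Z\right)\right) = \left(-2 + Z\right) \left(-1 + 2 Z\right) = \left(-1 + 2 Z\right) \left(-2 + Z\right)$)
$U{\left(E \right)} = 2 E \left(-2 + E\right)$
$\left(U{\left(0 \right)} + H{\left(-3 \right)}\right)^{2} = \left(2 \cdot 0 \left(-2 + 0\right) + \left(2 - -15 + 2 \left(-3\right)^{2}\right)\right)^{2} = \left(2 \cdot 0 \left(-2\right) + \left(2 + 15 + 2 \cdot 9\right)\right)^{2} = \left(0 + \left(2 + 15 + 18\right)\right)^{2} = \left(0 + 35\right)^{2} = 35^{2} = 1225$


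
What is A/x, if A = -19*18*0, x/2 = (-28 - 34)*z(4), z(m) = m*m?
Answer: 0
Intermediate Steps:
z(m) = m**2
x = -1984 (x = 2*((-28 - 34)*4**2) = 2*(-62*16) = 2*(-992) = -1984)
A = 0 (A = -342*0 = 0)
A/x = 0/(-1984) = 0*(-1/1984) = 0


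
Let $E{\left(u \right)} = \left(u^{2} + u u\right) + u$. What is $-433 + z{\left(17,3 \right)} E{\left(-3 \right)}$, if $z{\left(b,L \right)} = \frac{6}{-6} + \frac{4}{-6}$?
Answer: $-458$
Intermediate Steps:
$E{\left(u \right)} = u + 2 u^{2}$ ($E{\left(u \right)} = \left(u^{2} + u^{2}\right) + u = 2 u^{2} + u = u + 2 u^{2}$)
$z{\left(b,L \right)} = - \frac{5}{3}$ ($z{\left(b,L \right)} = 6 \left(- \frac{1}{6}\right) + 4 \left(- \frac{1}{6}\right) = -1 - \frac{2}{3} = - \frac{5}{3}$)
$-433 + z{\left(17,3 \right)} E{\left(-3 \right)} = -433 - \frac{5 \left(- 3 \left(1 + 2 \left(-3\right)\right)\right)}{3} = -433 - \frac{5 \left(- 3 \left(1 - 6\right)\right)}{3} = -433 - \frac{5 \left(\left(-3\right) \left(-5\right)\right)}{3} = -433 - 25 = -458$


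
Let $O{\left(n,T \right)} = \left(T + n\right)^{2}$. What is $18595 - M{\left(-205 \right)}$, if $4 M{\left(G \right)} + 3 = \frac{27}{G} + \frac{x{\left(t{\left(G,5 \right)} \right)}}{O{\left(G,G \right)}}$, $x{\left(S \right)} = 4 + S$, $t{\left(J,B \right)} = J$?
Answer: $\frac{12503804641}{672400} \approx 18596.0$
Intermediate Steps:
$M{\left(G \right)} = - \frac{3}{4} + \frac{27}{4 G} + \frac{4 + G}{16 G^{2}}$ ($M{\left(G \right)} = - \frac{3}{4} + \frac{\frac{27}{G} + \frac{4 + G}{\left(G + G\right)^{2}}}{4} = - \frac{3}{4} + \frac{\frac{27}{G} + \frac{4 + G}{\left(2 G\right)^{2}}}{4} = - \frac{3}{4} + \frac{\frac{27}{G} + \frac{4 + G}{4 G^{2}}}{4} = - \frac{3}{4} + \left(\frac{27}{4 G} + \frac{4 + G}{16 G^{2}}\right) = - \frac{3}{4} + \frac{27}{4 G} + \frac{4 + G}{16 G^{2}}$)
$18595 - M{\left(-205 \right)} = 18595 - \frac{4 - 12 \left(-205\right)^{2} + 109 \left(-205\right)}{16 \cdot 42025} = 18595 - \frac{1}{16} \cdot \frac{1}{42025} \left(4 - 504300 - 22345\right) = 18595 - \frac{1}{16} \cdot \frac{1}{42025} \left(-526641\right) = 18595 - - \frac{526641}{672400} = 18595 + \frac{526641}{672400} = \frac{12503804641}{672400}$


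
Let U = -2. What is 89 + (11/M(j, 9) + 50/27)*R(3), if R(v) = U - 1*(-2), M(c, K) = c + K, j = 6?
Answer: 89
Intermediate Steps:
M(c, K) = K + c
R(v) = 0 (R(v) = -2 - 1*(-2) = -2 + 2 = 0)
89 + (11/M(j, 9) + 50/27)*R(3) = 89 + (11/(9 + 6) + 50/27)*0 = 89 + (11/15 + 50*(1/27))*0 = 89 + (11*(1/15) + 50/27)*0 = 89 + (11/15 + 50/27)*0 = 89 + (349/135)*0 = 89 + 0 = 89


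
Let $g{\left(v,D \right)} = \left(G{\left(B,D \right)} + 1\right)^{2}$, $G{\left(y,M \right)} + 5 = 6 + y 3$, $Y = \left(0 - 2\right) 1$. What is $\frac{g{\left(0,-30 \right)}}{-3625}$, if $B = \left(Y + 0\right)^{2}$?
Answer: $- \frac{196}{3625} \approx -0.054069$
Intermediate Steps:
$Y = -2$ ($Y = \left(-2\right) 1 = -2$)
$B = 4$ ($B = \left(-2 + 0\right)^{2} = \left(-2\right)^{2} = 4$)
$G{\left(y,M \right)} = 1 + 3 y$ ($G{\left(y,M \right)} = -5 + \left(6 + y 3\right) = -5 + \left(6 + 3 y\right) = 1 + 3 y$)
$g{\left(v,D \right)} = 196$ ($g{\left(v,D \right)} = \left(\left(1 + 3 \cdot 4\right) + 1\right)^{2} = \left(\left(1 + 12\right) + 1\right)^{2} = \left(13 + 1\right)^{2} = 14^{2} = 196$)
$\frac{g{\left(0,-30 \right)}}{-3625} = \frac{196}{-3625} = 196 \left(- \frac{1}{3625}\right) = - \frac{196}{3625}$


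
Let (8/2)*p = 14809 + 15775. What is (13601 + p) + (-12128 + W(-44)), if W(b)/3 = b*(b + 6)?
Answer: 14135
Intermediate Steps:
p = 7646 (p = (14809 + 15775)/4 = (¼)*30584 = 7646)
W(b) = 3*b*(6 + b) (W(b) = 3*(b*(b + 6)) = 3*(b*(6 + b)) = 3*b*(6 + b))
(13601 + p) + (-12128 + W(-44)) = (13601 + 7646) + (-12128 + 3*(-44)*(6 - 44)) = 21247 + (-12128 + 3*(-44)*(-38)) = 21247 + (-12128 + 5016) = 21247 - 7112 = 14135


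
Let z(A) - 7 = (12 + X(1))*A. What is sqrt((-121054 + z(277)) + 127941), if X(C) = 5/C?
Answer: sqrt(11603) ≈ 107.72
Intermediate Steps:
z(A) = 7 + 17*A (z(A) = 7 + (12 + 5/1)*A = 7 + (12 + 5*1)*A = 7 + (12 + 5)*A = 7 + 17*A)
sqrt((-121054 + z(277)) + 127941) = sqrt((-121054 + (7 + 17*277)) + 127941) = sqrt((-121054 + (7 + 4709)) + 127941) = sqrt((-121054 + 4716) + 127941) = sqrt(-116338 + 127941) = sqrt(11603)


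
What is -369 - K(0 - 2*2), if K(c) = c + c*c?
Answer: -381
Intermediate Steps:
K(c) = c + c²
-369 - K(0 - 2*2) = -369 - (0 - 2*2)*(1 + (0 - 2*2)) = -369 - (0 - 1*4)*(1 + (0 - 1*4)) = -369 - (0 - 4)*(1 + (0 - 4)) = -369 - (-4)*(1 - 4) = -369 - (-4)*(-3) = -369 - 1*12 = -369 - 12 = -381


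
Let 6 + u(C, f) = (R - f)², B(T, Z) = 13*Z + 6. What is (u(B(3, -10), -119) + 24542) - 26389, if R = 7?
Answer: 14023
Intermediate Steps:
B(T, Z) = 6 + 13*Z
u(C, f) = -6 + (7 - f)²
(u(B(3, -10), -119) + 24542) - 26389 = ((-6 + (-7 - 119)²) + 24542) - 26389 = ((-6 + (-126)²) + 24542) - 26389 = ((-6 + 15876) + 24542) - 26389 = (15870 + 24542) - 26389 = 40412 - 26389 = 14023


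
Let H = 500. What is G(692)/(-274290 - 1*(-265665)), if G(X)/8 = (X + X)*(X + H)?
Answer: -13197824/8625 ≈ -1530.2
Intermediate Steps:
G(X) = 16*X*(500 + X) (G(X) = 8*((X + X)*(X + 500)) = 8*((2*X)*(500 + X)) = 8*(2*X*(500 + X)) = 16*X*(500 + X))
G(692)/(-274290 - 1*(-265665)) = (16*692*(500 + 692))/(-274290 - 1*(-265665)) = (16*692*1192)/(-274290 + 265665) = 13197824/(-8625) = 13197824*(-1/8625) = -13197824/8625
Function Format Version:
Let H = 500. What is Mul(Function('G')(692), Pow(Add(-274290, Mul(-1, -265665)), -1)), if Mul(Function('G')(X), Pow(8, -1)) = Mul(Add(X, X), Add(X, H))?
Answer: Rational(-13197824, 8625) ≈ -1530.2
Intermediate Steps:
Function('G')(X) = Mul(16, X, Add(500, X)) (Function('G')(X) = Mul(8, Mul(Add(X, X), Add(X, 500))) = Mul(8, Mul(Mul(2, X), Add(500, X))) = Mul(8, Mul(2, X, Add(500, X))) = Mul(16, X, Add(500, X)))
Mul(Function('G')(692), Pow(Add(-274290, Mul(-1, -265665)), -1)) = Mul(Mul(16, 692, Add(500, 692)), Pow(Add(-274290, Mul(-1, -265665)), -1)) = Mul(Mul(16, 692, 1192), Pow(Add(-274290, 265665), -1)) = Mul(13197824, Pow(-8625, -1)) = Mul(13197824, Rational(-1, 8625)) = Rational(-13197824, 8625)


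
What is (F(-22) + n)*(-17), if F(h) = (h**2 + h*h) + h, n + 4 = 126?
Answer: -18156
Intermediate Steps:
n = 122 (n = -4 + 126 = 122)
F(h) = h + 2*h**2 (F(h) = (h**2 + h**2) + h = 2*h**2 + h = h + 2*h**2)
(F(-22) + n)*(-17) = (-22*(1 + 2*(-22)) + 122)*(-17) = (-22*(1 - 44) + 122)*(-17) = (-22*(-43) + 122)*(-17) = (946 + 122)*(-17) = 1068*(-17) = -18156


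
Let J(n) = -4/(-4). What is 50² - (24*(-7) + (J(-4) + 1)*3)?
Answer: 2662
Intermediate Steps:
J(n) = 1 (J(n) = -4*(-¼) = 1)
50² - (24*(-7) + (J(-4) + 1)*3) = 50² - (24*(-7) + (1 + 1)*3) = 2500 - (-168 + 2*3) = 2500 - (-168 + 6) = 2500 - 1*(-162) = 2500 + 162 = 2662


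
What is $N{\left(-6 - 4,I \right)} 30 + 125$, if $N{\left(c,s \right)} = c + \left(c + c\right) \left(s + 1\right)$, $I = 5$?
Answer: $-3775$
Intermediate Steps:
$N{\left(c,s \right)} = c + 2 c \left(1 + s\right)$
$N{\left(-6 - 4,I \right)} 30 + 125 = \left(-6 - 4\right) \left(3 + 2 \cdot 5\right) 30 + 125 = - 10 \left(3 + 10\right) 30 + 125 = \left(-10\right) 13 \cdot 30 + 125 = \left(-130\right) 30 + 125 = -3900 + 125 = -3775$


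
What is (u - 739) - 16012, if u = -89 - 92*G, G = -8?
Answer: -16104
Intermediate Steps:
u = 647 (u = -89 - 92*(-8) = -89 + 736 = 647)
(u - 739) - 16012 = (647 - 739) - 16012 = -92 - 16012 = -16104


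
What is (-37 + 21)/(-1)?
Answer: 16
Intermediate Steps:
(-37 + 21)/(-1) = -1*(-16) = 16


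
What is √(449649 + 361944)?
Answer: 3*√90177 ≈ 900.88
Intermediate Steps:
√(449649 + 361944) = √811593 = 3*√90177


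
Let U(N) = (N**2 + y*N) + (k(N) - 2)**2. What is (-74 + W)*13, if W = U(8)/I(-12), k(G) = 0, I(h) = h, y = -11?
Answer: -2821/3 ≈ -940.33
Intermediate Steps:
U(N) = 4 + N**2 - 11*N (U(N) = (N**2 - 11*N) + (0 - 2)**2 = (N**2 - 11*N) + (-2)**2 = (N**2 - 11*N) + 4 = 4 + N**2 - 11*N)
W = 5/3 (W = (4 + 8**2 - 11*8)/(-12) = (4 + 64 - 88)*(-1/12) = -20*(-1/12) = 5/3 ≈ 1.6667)
(-74 + W)*13 = (-74 + 5/3)*13 = -217/3*13 = -2821/3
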